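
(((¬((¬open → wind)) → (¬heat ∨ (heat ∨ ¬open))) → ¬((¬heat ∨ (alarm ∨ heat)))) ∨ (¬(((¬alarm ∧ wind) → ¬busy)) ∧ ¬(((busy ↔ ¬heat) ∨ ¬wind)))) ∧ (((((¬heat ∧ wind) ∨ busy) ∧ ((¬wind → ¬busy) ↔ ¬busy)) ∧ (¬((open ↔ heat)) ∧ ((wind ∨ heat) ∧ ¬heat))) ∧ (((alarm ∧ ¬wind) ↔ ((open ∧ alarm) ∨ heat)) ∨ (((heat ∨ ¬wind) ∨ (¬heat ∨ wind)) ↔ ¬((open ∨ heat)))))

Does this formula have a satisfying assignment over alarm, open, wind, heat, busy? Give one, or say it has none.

No satisfying assignment exists.

Case heat = True: the conjunct ¬heat is False.
Case heat = False: the formula simplifies to (¬(((¬alarm ∧ wind) → ¬busy)) ∧ ¬((busy ∨ ¬wind))) ∧ ((((wind ∨ busy) ∧ ((¬wind → ¬busy) ↔ ¬busy)) ∧ (¬(¬open) ∧ wind)) ∧ (((alarm ∧ ¬wind) ↔ (open ∧ alarm)) ∨ ¬open)).
  busy = True: the conjunct ¬((busy ∨ ¬wind)) becomes ¬((True ∨ ¬wind)) = False.
  busy = False: the conjunct ¬(((¬alarm ∧ wind) → ¬busy)) becomes ¬(((¬alarm ∧ wind) → True)) = False.
Both cases fail — unsatisfiable.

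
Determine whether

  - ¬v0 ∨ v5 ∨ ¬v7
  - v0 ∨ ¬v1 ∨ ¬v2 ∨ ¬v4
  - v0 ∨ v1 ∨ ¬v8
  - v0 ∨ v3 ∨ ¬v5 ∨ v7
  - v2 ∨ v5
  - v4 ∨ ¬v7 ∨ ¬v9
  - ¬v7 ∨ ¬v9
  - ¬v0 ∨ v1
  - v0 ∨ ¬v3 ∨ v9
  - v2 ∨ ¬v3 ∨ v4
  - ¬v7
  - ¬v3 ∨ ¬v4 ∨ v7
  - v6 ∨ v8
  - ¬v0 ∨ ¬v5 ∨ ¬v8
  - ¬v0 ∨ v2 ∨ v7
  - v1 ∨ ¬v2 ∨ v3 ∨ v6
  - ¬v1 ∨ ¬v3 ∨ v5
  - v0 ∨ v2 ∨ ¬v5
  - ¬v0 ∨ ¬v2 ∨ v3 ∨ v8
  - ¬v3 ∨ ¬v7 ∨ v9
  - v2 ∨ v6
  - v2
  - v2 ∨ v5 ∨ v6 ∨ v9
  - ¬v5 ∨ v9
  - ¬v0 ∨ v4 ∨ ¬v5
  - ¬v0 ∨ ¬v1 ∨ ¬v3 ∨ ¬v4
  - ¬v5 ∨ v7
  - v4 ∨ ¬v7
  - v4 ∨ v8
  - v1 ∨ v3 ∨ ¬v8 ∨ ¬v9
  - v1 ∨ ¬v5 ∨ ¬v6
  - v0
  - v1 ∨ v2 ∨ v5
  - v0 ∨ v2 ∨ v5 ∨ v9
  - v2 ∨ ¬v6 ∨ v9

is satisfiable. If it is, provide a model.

v0 = True, v1 = True, v2 = True, v3 = False, v4 = True, v5 = False, v6 = True, v7 = False, v8 = True, v9 = False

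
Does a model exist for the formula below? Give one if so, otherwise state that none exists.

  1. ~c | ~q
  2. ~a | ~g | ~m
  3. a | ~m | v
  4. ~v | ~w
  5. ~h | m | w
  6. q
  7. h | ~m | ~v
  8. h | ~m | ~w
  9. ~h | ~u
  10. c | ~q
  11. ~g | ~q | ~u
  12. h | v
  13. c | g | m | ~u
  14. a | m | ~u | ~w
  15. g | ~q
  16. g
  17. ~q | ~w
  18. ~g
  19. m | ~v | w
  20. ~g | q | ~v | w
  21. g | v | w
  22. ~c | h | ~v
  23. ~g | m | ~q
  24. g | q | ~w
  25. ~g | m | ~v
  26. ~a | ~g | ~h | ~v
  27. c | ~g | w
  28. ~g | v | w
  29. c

UNSATISFIABLE

Case g = True:
  Clause (~g) is falsified — contradiction.
Case g = False:
  Clause (g) is falsified — contradiction.
Both cases fail, so the formula is unsatisfiable.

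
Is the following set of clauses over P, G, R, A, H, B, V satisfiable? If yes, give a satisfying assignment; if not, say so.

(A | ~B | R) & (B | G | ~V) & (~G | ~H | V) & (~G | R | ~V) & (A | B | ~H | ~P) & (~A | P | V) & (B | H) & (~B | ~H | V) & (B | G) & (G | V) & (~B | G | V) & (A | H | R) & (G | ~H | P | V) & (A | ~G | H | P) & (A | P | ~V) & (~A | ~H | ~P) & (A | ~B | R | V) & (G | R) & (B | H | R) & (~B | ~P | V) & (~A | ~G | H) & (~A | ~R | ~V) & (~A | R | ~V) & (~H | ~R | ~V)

Set P = True.
Set G = True.
Set R = True.
Try A = True:
  (~A | ~H | ~P) forces H = False.
  clause (~A | ~G | H) is falsified — backtrack.
So A = False.
Try H = True:
  (~G | ~H | V) forces V = True.
  clause (~H | ~R | ~V) is falsified — backtrack.
So H = False.
  then (B | H) forces B = True.
  then (~B | ~P | V) forces V = True.
All clauses satisfied.

P=T, G=T, R=T, A=F, H=F, B=T, V=T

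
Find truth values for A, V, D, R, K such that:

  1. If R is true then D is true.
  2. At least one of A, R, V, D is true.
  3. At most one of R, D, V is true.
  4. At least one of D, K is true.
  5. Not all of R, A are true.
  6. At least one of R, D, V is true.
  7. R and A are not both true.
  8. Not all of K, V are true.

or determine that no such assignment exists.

A = False, V = False, D = True, R = False, K = True

  (1) R=F ⇒ D: vacuous ✓
  (2) {A, R, V, D}: 1 true — at least one ✓
  (3) {R, D, V}: 1 true — at most one ✓
  (4) {D, K}: 2 true — at least one ✓
  (5) {R, A}: 0/2 true — not all ✓
  (6) {R, D, V}: 1 true — at least one ✓
  (7) R=F, A=F — not both ✓
  (8) {K, V}: 1/2 true — not all ✓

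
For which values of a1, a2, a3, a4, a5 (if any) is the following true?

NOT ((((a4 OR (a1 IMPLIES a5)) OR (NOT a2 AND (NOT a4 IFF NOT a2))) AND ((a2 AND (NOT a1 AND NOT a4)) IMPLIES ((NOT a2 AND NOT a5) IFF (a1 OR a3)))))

a1=F, a2=T, a3=T, a4=F, a5=F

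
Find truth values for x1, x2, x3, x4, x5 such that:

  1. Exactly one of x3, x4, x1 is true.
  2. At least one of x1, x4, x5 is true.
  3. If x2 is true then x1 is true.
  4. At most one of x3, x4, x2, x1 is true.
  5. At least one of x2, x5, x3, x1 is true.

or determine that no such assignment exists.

x1=F, x2=F, x3=T, x4=F, x5=T

  (1) {x3, x4, x1}: 1 true — exactly one ✓
  (2) {x1, x4, x5}: 1 true — at least one ✓
  (3) x2=F ⇒ x1: vacuous ✓
  (4) {x3, x4, x2, x1}: 1 true — at most one ✓
  (5) {x2, x5, x3, x1}: 2 true — at least one ✓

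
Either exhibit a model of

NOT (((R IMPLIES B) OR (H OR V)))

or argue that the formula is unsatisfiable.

V = False, H = False, R = True, B = False

  NOT (((R IMPLIES B) OR (H OR V))) = True
    (R IMPLIES B) OR (H OR V) = False
      R IMPLIES B = False
      H OR V = False
The formula evaluates to True.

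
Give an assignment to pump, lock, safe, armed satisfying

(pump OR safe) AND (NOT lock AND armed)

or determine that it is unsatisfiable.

pump: True; lock: False; safe: True; armed: True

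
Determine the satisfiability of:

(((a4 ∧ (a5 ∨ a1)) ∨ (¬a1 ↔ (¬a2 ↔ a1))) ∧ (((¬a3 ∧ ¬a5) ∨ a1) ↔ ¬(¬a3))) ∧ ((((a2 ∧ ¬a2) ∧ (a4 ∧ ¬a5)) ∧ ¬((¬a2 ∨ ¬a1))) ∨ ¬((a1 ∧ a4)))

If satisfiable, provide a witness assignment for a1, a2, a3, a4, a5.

a1 = False; a2 = False; a3 = False; a4 = True; a5 = True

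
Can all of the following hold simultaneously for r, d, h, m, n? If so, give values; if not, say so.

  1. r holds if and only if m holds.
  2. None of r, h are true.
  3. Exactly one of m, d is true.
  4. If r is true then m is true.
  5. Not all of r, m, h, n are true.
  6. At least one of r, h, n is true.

r=F; d=T; h=F; m=F; n=T

  (1) r=F, m=F — same ✓
  (2) {r, h}: 0 true — none ✓
  (3) {m, d}: 1 true — exactly one ✓
  (4) r=F ⇒ m: vacuous ✓
  (5) {r, m, h, n}: 1/4 true — not all ✓
  (6) {r, h, n}: 1 true — at least one ✓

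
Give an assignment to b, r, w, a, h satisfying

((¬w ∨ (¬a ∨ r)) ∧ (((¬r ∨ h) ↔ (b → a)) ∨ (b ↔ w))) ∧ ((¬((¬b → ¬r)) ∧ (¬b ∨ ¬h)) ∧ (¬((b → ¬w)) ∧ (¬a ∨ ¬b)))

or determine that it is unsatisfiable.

UNSATISFIABLE

Case b = True: the conjunct ¬((¬b → ¬r)) becomes ¬((False → ¬r)) = False.
Case b = False: the conjunct ¬((b → ¬w)) becomes ¬((False → ¬w)) = False.
Both cases fail — unsatisfiable.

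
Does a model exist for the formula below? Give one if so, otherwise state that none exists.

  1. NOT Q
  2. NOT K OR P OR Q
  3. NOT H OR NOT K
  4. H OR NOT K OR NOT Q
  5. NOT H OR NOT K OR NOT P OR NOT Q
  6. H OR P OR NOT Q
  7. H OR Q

H = True, K = False, P = False, Q = False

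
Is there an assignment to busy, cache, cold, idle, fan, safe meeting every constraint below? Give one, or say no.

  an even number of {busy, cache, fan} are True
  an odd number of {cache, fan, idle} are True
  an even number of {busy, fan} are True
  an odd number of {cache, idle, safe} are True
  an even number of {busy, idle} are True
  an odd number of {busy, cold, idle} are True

Adding constraints 1, 2, 5 mod 2: every variable appears an even number of times on the left, so the left side is 0.
But the right sides sum to 1 (mod 2). 0 ≠ 1 — the system is inconsistent.

The formula is unsatisfiable.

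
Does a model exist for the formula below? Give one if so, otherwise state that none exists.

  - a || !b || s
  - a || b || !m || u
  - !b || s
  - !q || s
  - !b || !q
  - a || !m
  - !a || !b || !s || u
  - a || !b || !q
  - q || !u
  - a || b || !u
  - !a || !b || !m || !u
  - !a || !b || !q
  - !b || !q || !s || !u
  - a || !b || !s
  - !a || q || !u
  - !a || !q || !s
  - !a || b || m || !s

Set a = True.
Try u = True:
  (q || !u) forces q = True.
  (!q || s) forces s = True.
  clause (!a || !q || !s) is falsified — backtrack.
So u = False.
Try b = True:
  (!b || s) forces s = True.
  clause (!a || !b || !s || u) is falsified — backtrack.
So b = False.
Set m = True.
Set q = False.
Set s = False.
All clauses satisfied.

a: True; u: False; b: False; m: True; q: False; s: False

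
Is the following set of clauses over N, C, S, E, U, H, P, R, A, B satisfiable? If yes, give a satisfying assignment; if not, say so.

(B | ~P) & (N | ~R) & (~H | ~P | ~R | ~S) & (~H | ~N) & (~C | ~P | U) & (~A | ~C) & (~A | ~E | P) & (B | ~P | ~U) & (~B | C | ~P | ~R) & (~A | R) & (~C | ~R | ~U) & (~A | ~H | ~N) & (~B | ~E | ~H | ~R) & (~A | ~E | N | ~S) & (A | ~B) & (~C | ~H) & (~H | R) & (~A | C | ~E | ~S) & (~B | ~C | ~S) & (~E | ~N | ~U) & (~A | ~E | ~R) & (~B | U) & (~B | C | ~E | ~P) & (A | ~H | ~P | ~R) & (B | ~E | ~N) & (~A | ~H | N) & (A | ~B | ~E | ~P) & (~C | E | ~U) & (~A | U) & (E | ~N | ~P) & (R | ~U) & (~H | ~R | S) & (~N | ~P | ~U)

Set N = True.
  then (~H | ~N) forces H = False.
Set C = True.
  then (~A | ~C) forces A = False.
  then (A | ~B) forces B = False.
  then (B | ~E | ~N) forces E = False.
  then (~C | E | ~U) forces U = False.
  then (E | ~N | ~P) forces P = False.
Set S = False.
Set R = True.
All clauses satisfied.

N = True, C = True, S = False, E = False, U = False, H = False, P = False, R = True, A = False, B = False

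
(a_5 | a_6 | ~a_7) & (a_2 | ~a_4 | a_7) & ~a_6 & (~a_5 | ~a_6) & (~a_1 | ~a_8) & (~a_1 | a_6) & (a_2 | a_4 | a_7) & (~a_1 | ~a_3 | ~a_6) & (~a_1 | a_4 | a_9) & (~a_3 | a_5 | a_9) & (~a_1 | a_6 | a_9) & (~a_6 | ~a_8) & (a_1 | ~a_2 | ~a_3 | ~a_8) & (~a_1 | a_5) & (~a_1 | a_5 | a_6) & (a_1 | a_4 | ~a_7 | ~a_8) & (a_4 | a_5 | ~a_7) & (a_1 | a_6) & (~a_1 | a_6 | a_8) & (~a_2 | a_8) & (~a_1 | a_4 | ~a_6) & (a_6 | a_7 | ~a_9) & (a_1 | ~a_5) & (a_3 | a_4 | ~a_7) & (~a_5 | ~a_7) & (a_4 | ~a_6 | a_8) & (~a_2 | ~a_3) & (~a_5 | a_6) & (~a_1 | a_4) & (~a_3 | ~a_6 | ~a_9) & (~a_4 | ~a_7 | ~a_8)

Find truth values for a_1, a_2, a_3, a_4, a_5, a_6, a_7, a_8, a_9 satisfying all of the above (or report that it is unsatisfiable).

Case a_6 = True:
  Clause (~a_6) is falsified — contradiction.
Case a_6 = False:
  (~a_1 | a_6) forces a_1 = False.
  Clause (a_1 | a_6) is falsified — contradiction.
Both cases fail, so the formula is unsatisfiable.

The formula is unsatisfiable.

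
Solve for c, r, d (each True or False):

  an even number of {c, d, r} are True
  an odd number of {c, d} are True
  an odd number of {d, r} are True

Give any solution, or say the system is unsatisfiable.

c: True, r: True, d: False

{c, d, r}: 2 true → even ✓
{c, d}: 1 true → odd ✓
{d, r}: 1 true → odd ✓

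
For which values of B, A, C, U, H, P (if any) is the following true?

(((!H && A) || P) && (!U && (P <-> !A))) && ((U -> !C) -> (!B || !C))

B: True, A: True, C: False, U: False, H: False, P: False

  ((!H && A) || P) && (!U && (P <-> !A)) = True
    (!H && A) || P = True
      !H && A = True
        !H = True
    !U && (P <-> !A) = True
      !U = True
      P <-> !A = True
        !A = False
  (U -> !C) -> (!B || !C) = True
    U -> !C = True
      !C = True
    !B || !C = True
      !B = False
      !C = True
Both conjuncts True, so the formula holds.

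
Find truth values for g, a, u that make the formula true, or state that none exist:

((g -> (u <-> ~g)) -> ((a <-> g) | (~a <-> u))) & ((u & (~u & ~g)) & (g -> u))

UNSATISFIABLE

Case u = True: the conjunct ~u is False.
Case u = False: the conjunct u is False.
Both cases fail — unsatisfiable.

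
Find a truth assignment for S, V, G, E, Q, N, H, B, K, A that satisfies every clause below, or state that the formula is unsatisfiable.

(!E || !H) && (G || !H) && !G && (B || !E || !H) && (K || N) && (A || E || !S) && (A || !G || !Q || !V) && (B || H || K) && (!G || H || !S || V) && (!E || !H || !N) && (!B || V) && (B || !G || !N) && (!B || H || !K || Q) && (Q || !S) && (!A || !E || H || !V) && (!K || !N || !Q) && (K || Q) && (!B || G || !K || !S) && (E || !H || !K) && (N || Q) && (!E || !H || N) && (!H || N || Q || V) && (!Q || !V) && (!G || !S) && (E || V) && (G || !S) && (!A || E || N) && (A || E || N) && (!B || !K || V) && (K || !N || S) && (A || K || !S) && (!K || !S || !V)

S = False, V = False, G = False, E = True, Q = False, N = True, H = False, B = False, K = True, A = True

Unit clause (!G) forces G = False.
In (G || !S) only !S is left, so S = False.
In (G || !H) only !H is left, so H = False.
Set V = False.
  then (!B || V) forces B = False.
  then (E || V) forces E = True.
  then (B || H || K) forces K = True.
Set Q = False.
  then (N || Q) forces N = True.
Set A = True.
All clauses satisfied.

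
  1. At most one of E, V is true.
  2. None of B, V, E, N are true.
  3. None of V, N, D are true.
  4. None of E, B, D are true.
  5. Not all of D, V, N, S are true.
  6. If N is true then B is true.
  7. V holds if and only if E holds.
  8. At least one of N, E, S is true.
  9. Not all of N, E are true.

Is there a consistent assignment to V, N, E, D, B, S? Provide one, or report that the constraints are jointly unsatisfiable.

V=F, N=F, E=F, D=F, B=F, S=T

  (1) {E, V}: 0 true — at most one ✓
  (2) {B, V, E, N}: 0 true — none ✓
  (3) {V, N, D}: 0 true — none ✓
  (4) {E, B, D}: 0 true — none ✓
  (5) {D, V, N, S}: 1/4 true — not all ✓
  (6) N=F ⇒ B: vacuous ✓
  (7) V=F, E=F — same ✓
  (8) {N, E, S}: 1 true — at least one ✓
  (9) {N, E}: 0/2 true — not all ✓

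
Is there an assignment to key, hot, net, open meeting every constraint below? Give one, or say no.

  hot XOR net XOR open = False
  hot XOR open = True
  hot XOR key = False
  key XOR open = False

Unsatisfiable — no assignment works.

Adding constraints 2, 3, 4 mod 2: every variable appears an even number of times on the left, so the left side is 0.
But the right sides sum to 1 (mod 2). 0 ≠ 1 — the system is inconsistent.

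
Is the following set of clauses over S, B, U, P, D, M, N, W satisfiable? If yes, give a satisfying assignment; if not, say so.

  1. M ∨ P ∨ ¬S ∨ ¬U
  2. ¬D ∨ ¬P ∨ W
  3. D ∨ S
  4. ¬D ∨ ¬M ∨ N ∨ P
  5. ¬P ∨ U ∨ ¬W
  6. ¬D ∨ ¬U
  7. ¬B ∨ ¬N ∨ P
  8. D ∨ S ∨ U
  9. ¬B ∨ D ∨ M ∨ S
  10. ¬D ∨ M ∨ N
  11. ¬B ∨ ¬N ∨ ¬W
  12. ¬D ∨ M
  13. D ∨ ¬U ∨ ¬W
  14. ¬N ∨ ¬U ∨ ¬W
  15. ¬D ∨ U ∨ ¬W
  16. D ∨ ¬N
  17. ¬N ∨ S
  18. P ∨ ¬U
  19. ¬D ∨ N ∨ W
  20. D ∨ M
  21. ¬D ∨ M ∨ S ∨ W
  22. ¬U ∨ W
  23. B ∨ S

S: True; B: True; U: False; P: False; D: False; M: True; N: False; W: True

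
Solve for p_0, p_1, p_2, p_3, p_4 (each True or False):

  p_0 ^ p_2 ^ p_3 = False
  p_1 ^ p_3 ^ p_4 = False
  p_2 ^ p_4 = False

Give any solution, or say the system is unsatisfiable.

p_0: False, p_1: False, p_2: True, p_3: True, p_4: True

p_0 ^ p_2 ^ p_3 = F ^ T ^ T = False ✓
p_1 ^ p_3 ^ p_4 = F ^ T ^ T = False ✓
p_2 ^ p_4 = T ^ T = False ✓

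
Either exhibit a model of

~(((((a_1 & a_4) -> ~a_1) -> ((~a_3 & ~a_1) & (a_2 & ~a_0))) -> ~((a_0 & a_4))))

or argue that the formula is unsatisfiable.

a_0: True, a_1: True, a_2: True, a_3: True, a_4: True

  ~(((((a_1 & a_4) -> ~a_1) -> ((~a_3 & ~a_1) & (a_2 & ~a_0))) -> ~((a_0 & a_4)))) = True
    (((a_1 & a_4) -> ~a_1) -> ((~a_3 & ~a_1) & (a_2 & ~a_0))) -> ~((a_0 & a_4)) = False
      ((a_1 & a_4) -> ~a_1) -> ((~a_3 & ~a_1) & (a_2 & ~a_0)) = True
        (a_1 & a_4) -> ~a_1 = False
          a_1 & a_4 = True
          ~a_1 = False
        (~a_3 & ~a_1) & (a_2 & ~a_0) = False
          ~a_3 & ~a_1 = False
            ~a_3 = False
            ~a_1 = False
          a_2 & ~a_0 = False
            ~a_0 = False
      ~((a_0 & a_4)) = False
        a_0 & a_4 = True
The formula evaluates to True.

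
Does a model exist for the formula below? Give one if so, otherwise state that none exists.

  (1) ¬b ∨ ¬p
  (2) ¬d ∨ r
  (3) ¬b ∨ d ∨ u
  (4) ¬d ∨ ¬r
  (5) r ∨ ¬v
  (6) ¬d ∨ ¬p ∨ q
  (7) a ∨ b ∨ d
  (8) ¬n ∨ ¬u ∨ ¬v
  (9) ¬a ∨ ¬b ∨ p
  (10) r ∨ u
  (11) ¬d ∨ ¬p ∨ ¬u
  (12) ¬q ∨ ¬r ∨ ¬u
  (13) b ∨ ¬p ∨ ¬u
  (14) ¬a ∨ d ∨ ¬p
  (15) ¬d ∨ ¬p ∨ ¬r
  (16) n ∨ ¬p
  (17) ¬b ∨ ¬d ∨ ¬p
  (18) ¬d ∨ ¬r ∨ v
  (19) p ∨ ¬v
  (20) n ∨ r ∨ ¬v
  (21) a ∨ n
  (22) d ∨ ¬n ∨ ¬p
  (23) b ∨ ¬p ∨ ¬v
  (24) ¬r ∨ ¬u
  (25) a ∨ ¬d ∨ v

a = True; d = False; b = False; u = True; r = False; q = True; v = False; p = False; n = False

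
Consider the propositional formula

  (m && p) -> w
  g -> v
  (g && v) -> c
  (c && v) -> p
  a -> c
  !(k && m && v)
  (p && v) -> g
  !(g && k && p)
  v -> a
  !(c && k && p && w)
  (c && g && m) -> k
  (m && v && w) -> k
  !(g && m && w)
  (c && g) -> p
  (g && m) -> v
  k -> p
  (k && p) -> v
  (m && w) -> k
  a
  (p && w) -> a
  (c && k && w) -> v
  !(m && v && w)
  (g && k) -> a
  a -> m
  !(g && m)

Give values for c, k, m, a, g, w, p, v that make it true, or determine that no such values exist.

c: True, k: False, m: True, a: True, g: False, w: False, p: False, v: False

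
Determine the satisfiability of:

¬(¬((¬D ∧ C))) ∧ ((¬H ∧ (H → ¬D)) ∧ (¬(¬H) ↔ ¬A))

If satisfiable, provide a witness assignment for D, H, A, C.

D: False, H: False, A: True, C: True

  ¬(¬((¬D ∧ C))) = True
    ¬((¬D ∧ C)) = False
      ¬D ∧ C = True
        ¬D = True
  (¬H ∧ (H → ¬D)) ∧ (¬(¬H) ↔ ¬A) = True
    ¬H ∧ (H → ¬D) = True
      ¬H = True
      H → ¬D = True
        ¬D = True
    ¬(¬H) ↔ ¬A = True
      ¬(¬H) = False
        ¬H = True
      ¬A = False
Both conjuncts True, so the formula holds.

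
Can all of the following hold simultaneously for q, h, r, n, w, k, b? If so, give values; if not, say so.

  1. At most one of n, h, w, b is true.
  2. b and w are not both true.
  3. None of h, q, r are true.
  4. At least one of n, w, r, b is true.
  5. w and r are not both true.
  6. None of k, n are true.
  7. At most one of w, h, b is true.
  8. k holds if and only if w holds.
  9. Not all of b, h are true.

q=F, h=F, r=F, n=F, w=F, k=F, b=T

  (1) {n, h, w, b}: 1 true — at most one ✓
  (2) b=T, w=F — not both ✓
  (3) {h, q, r}: 0 true — none ✓
  (4) {n, w, r, b}: 1 true — at least one ✓
  (5) w=F, r=F — not both ✓
  (6) {k, n}: 0 true — none ✓
  (7) {w, h, b}: 1 true — at most one ✓
  (8) k=F, w=F — same ✓
  (9) {b, h}: 1/2 true — not all ✓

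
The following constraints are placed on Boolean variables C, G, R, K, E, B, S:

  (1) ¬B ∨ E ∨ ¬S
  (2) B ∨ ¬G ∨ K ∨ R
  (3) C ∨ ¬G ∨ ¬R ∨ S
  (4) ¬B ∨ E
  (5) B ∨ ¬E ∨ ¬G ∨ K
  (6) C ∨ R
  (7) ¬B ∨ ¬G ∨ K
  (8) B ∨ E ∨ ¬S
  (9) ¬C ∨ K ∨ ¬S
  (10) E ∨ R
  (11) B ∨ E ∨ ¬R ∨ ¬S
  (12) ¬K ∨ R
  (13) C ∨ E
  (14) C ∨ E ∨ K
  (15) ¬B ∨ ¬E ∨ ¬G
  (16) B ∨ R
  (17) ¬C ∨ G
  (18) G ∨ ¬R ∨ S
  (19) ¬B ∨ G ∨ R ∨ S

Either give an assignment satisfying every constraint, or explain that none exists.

C=T, G=T, R=T, K=T, E=F, B=F, S=F

Set C = True.
  then (¬C ∨ G) forces G = True.
Set R = True.
Set K = True.
Set E = False.
  then (¬B ∨ E) forces B = False.
  then (B ∨ E ∨ ¬S) forces S = False.
All clauses satisfied.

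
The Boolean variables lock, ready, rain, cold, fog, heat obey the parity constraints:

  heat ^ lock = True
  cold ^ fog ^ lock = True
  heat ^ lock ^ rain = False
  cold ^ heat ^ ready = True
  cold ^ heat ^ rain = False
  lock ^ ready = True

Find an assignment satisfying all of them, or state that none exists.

lock = True; ready = False; rain = True; cold = True; fog = True; heat = False

heat ^ lock = F ^ T = True ✓
cold ^ fog ^ lock = T ^ T ^ T = True ✓
heat ^ lock ^ rain = F ^ T ^ T = False ✓
cold ^ heat ^ ready = T ^ F ^ F = True ✓
cold ^ heat ^ rain = T ^ F ^ T = False ✓
lock ^ ready = T ^ F = True ✓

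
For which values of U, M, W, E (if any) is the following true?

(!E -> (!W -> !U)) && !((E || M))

U = False; M = False; W = False; E = False

  !E -> (!W -> !U) = True
    !E = True
    !W -> !U = True
      !W = True
      !U = True
  !((E || M)) = True
    E || M = False
Both conjuncts True, so the formula holds.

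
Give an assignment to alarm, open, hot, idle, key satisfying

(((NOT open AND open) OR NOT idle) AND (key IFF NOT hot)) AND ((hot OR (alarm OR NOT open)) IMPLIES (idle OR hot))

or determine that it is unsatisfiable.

alarm = False; open = True; hot = False; idle = False; key = True

  ((NOT open AND open) OR NOT idle) AND (key IFF NOT hot) = True
    (NOT open AND open) OR NOT idle = True
      NOT open AND open = False
        NOT open = False
      NOT idle = True
    key IFF NOT hot = True
      NOT hot = True
  (hot OR (alarm OR NOT open)) IMPLIES (idle OR hot) = True
    hot OR (alarm OR NOT open) = False
      alarm OR NOT open = False
        NOT open = False
    idle OR hot = False
Both conjuncts True, so the formula holds.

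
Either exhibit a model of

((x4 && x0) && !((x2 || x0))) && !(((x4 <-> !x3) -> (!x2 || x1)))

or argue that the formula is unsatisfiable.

Unsatisfiable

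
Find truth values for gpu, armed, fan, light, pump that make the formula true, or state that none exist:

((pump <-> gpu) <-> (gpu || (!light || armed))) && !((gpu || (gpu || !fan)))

gpu = False, armed = True, fan = True, light = True, pump = False

  (pump <-> gpu) <-> (gpu || (!light || armed)) = True
    pump <-> gpu = True
    gpu || (!light || armed) = True
      !light || armed = True
        !light = False
  !((gpu || (gpu || !fan))) = True
    gpu || (gpu || !fan) = False
      gpu || !fan = False
        !fan = False
Both conjuncts True, so the formula holds.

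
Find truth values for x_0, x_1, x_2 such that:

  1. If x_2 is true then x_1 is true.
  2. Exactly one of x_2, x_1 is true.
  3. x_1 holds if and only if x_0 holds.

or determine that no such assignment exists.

x_0: True, x_1: True, x_2: False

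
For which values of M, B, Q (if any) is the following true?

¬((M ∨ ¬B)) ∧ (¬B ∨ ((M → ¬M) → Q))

M: False; B: True; Q: True

  ¬((M ∨ ¬B)) = True
    M ∨ ¬B = False
      ¬B = False
  ¬B ∨ ((M → ¬M) → Q) = True
    ¬B = False
    (M → ¬M) → Q = True
      M → ¬M = True
        ¬M = True
Both conjuncts True, so the formula holds.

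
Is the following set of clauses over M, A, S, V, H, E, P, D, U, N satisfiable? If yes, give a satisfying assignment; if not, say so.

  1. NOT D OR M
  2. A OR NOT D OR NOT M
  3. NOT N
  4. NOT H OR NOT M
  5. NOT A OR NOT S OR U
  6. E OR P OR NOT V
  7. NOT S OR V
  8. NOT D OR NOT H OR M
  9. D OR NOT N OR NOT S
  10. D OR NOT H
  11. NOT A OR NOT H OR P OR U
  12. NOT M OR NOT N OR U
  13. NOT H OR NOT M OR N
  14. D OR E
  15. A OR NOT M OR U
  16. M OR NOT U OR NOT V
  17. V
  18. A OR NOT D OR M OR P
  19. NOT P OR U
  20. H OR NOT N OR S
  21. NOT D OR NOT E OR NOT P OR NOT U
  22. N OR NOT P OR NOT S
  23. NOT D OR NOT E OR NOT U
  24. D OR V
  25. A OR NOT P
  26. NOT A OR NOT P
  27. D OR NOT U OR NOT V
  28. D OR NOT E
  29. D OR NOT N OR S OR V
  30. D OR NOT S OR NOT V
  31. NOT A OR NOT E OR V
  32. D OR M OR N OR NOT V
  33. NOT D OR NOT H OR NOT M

Unit clause (NOT N) forces N = False.
Unit clause (V) forces V = True.
Try M = False:
  (NOT D OR M) forces D = False.
  clause (D OR M OR N OR NOT V) is falsified — backtrack.
So M = True.
  then (NOT H OR NOT M) forces H = False.
Set A = True.
  then (NOT A OR NOT P) forces P = False.
  then (E OR P OR NOT V) forces E = True.
  then (D OR NOT E) forces D = True.
  then (NOT D OR NOT E OR NOT U) forces U = False.
  then (NOT A OR NOT S OR U) forces S = False.
All clauses satisfied.

M=T, A=T, S=F, V=T, H=F, E=T, P=F, D=T, U=F, N=F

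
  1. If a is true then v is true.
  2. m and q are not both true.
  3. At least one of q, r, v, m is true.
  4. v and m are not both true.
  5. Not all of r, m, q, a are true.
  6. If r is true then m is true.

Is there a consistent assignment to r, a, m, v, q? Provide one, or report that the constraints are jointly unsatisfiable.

r=F; a=F; m=F; v=T; q=F

  (1) a=F ⇒ v: vacuous ✓
  (2) m=F, q=F — not both ✓
  (3) {q, r, v, m}: 1 true — at least one ✓
  (4) v=T, m=F — not both ✓
  (5) {r, m, q, a}: 0/4 true — not all ✓
  (6) r=F ⇒ m: vacuous ✓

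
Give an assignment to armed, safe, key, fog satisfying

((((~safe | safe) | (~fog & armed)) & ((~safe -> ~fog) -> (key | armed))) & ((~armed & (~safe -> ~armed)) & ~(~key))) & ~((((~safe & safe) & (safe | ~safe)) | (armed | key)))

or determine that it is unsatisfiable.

Case key = True: the conjunct ~((((~safe & safe) & (safe | ~safe)) | (armed | key))) becomes ~((((~safe & safe) & (safe | ~safe)) | True)) = False.
Case key = False: the conjunct ~(~key) becomes ~(~False) = False.
Both cases fail — unsatisfiable.

No satisfying assignment exists.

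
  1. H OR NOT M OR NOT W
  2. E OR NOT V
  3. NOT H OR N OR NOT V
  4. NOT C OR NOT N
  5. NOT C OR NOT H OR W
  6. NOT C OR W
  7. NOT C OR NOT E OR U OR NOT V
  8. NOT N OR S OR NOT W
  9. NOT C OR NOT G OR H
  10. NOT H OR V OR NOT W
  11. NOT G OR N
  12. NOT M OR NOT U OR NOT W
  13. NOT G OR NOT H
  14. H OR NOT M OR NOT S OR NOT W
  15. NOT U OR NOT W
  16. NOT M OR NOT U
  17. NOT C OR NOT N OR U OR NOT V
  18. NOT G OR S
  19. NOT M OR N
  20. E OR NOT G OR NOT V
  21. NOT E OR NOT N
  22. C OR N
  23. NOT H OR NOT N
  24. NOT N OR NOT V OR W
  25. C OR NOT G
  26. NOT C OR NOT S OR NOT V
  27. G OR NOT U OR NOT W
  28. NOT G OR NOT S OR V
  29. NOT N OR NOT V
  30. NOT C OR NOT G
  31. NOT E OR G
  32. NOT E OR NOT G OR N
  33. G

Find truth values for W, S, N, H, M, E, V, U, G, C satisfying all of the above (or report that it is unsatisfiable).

Case G = True:
  (NOT G OR N) forces N = True.
  (NOT C OR NOT N) forces C = False.
  Clause (C OR NOT G) is falsified — contradiction.
Case G = False:
  Clause (G) is falsified — contradiction.
Both cases fail, so the formula is unsatisfiable.

Unsatisfiable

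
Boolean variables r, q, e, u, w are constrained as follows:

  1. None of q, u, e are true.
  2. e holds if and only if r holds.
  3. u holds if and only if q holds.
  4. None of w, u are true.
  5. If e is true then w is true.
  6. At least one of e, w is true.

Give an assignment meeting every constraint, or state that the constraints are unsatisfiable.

Case w = True:
  Constraint (4) is violated (w=T) — contradiction.
Case w = False:
  (1) forces q = False.
  (1) forces u = False.
  (1) forces e = False.
  Constraint (6) is violated (e=F, w=F) — contradiction.
Both cases fail — unsatisfiable.

No satisfying assignment exists.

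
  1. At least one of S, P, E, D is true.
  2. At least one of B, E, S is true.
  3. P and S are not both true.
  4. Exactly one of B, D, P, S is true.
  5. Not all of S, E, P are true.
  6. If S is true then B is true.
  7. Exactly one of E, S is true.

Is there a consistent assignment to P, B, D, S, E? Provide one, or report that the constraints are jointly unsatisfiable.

P=F, B=F, D=T, S=F, E=T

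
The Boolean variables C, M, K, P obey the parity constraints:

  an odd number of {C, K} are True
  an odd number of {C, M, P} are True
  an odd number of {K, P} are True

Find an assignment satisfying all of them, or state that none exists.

C: False, M: True, K: True, P: False

{C, K}: 1 true → odd ✓
{C, M, P}: 1 true → odd ✓
{K, P}: 1 true → odd ✓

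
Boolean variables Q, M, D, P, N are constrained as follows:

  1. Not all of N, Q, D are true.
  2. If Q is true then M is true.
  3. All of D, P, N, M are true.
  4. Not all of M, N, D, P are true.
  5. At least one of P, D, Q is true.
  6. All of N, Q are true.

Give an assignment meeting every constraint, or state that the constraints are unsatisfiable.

Case N = True:
  (3) forces D = True.
  (1) with N=T, D=T forces Q = False.
  Constraint (6) is violated (Q=F) — contradiction.
Case N = False:
  Constraint (3) is violated (N=F) — contradiction.
Both cases fail — unsatisfiable.

The formula is unsatisfiable.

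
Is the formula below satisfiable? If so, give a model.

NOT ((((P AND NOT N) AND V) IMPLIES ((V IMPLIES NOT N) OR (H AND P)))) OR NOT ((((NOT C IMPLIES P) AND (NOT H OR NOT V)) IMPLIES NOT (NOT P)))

C=T, H=F, P=F, N=T, V=T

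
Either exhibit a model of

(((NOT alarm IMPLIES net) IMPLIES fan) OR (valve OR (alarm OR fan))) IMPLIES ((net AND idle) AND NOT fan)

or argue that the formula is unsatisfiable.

alarm = False, net = True, valve = False, fan = False, idle = False

  (((NOT alarm IMPLIES net) IMPLIES fan) OR (valve OR (alarm OR fan))) IMPLIES ((net AND idle) AND NOT fan) = True
    ((NOT alarm IMPLIES net) IMPLIES fan) OR (valve OR (alarm OR fan)) = False
      (NOT alarm IMPLIES net) IMPLIES fan = False
        NOT alarm IMPLIES net = True
          NOT alarm = True
      valve OR (alarm OR fan) = False
        alarm OR fan = False
    (net AND idle) AND NOT fan = False
      net AND idle = False
      NOT fan = True
The formula evaluates to True.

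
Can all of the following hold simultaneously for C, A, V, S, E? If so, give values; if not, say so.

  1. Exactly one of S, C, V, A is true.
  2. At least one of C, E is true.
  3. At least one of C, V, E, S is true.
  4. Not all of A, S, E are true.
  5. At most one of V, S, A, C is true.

C: False, A: False, V: False, S: True, E: True

  (1) {S, C, V, A}: 1 true — exactly one ✓
  (2) {C, E}: 1 true — at least one ✓
  (3) {C, V, E, S}: 2 true — at least one ✓
  (4) {A, S, E}: 2/3 true — not all ✓
  (5) {V, S, A, C}: 1 true — at most one ✓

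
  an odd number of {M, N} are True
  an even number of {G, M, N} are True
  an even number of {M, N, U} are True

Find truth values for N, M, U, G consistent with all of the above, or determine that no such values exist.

N = True, M = False, U = True, G = True

{M, N}: 1 true → odd ✓
{G, M, N}: 2 true → even ✓
{M, N, U}: 2 true → even ✓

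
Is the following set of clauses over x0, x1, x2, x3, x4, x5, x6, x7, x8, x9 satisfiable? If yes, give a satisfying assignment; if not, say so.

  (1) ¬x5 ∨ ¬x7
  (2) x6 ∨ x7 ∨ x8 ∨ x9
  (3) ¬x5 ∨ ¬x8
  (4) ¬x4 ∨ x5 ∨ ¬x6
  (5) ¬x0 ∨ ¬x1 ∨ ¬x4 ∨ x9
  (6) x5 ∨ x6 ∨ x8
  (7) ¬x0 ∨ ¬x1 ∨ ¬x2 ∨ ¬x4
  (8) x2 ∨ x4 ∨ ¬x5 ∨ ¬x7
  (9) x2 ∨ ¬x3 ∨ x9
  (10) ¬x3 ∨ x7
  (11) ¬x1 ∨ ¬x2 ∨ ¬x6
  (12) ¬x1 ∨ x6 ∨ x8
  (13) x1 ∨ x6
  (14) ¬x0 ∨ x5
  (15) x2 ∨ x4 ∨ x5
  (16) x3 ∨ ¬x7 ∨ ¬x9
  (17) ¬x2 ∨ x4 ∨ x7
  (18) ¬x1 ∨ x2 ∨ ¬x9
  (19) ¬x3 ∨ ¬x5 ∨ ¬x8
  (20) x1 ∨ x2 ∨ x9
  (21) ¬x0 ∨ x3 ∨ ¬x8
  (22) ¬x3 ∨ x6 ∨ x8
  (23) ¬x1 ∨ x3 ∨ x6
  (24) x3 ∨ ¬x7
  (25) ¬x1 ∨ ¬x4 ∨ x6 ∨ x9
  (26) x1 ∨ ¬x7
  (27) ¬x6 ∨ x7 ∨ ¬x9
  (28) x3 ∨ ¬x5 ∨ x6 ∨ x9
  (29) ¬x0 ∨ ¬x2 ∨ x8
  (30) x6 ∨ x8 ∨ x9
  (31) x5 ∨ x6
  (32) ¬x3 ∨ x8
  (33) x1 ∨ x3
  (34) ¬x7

Unit clause (¬x7) forces x7 = False.
In (¬x3 ∨ x7) only ¬x3 is left, so x3 = False.
In (x1 ∨ x3) only x1 is left, so x1 = True.
In (¬x1 ∨ x3 ∨ x6) only x6 is left, so x6 = True.
In (¬x6 ∨ x7 ∨ ¬x9) only ¬x9 is left, so x9 = False.
In (¬x1 ∨ ¬x2 ∨ ¬x6) only ¬x2 is left, so x2 = False.
Set x0 = True.
  then (¬x0 ∨ ¬x1 ∨ ¬x4 ∨ x9) forces x4 = False.
  then (¬x0 ∨ x5) forces x5 = True.
  then (¬x0 ∨ x3 ∨ ¬x8) forces x8 = False.
All clauses satisfied.

x0 = True, x1 = True, x2 = False, x3 = False, x4 = False, x5 = True, x6 = True, x7 = False, x8 = False, x9 = False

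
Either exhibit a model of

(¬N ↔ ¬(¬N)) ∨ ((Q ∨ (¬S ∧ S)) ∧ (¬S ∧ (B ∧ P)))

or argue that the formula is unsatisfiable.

Q=T; B=T; N=F; S=F; P=T

  (¬N ↔ ¬(¬N)) ∨ ((Q ∨ (¬S ∧ S)) ∧ (¬S ∧ (B ∧ P))) = True
    ¬N ↔ ¬(¬N) = False
      ¬N = True
      ¬(¬N) = False
        ¬N = True
    (Q ∨ (¬S ∧ S)) ∧ (¬S ∧ (B ∧ P)) = True
      Q ∨ (¬S ∧ S) = True
        ¬S ∧ S = False
          ¬S = True
      ¬S ∧ (B ∧ P) = True
        ¬S = True
        B ∧ P = True
The formula evaluates to True.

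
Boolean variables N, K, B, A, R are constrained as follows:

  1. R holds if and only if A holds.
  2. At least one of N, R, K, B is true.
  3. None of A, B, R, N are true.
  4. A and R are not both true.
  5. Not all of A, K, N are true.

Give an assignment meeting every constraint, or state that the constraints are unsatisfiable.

N=F; K=T; B=F; A=F; R=F

  (1) R=F, A=F — same ✓
  (2) {N, R, K, B}: 1 true — at least one ✓
  (3) {A, B, R, N}: 0 true — none ✓
  (4) A=F, R=F — not both ✓
  (5) {A, K, N}: 1/3 true — not all ✓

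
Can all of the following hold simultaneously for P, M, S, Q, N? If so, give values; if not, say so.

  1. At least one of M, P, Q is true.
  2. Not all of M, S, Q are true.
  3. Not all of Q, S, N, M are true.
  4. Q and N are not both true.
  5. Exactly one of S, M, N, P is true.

P = True, M = False, S = False, Q = True, N = False

  (1) {M, P, Q}: 2 true — at least one ✓
  (2) {M, S, Q}: 1/3 true — not all ✓
  (3) {Q, S, N, M}: 1/4 true — not all ✓
  (4) Q=T, N=F — not both ✓
  (5) {S, M, N, P}: 1 true — exactly one ✓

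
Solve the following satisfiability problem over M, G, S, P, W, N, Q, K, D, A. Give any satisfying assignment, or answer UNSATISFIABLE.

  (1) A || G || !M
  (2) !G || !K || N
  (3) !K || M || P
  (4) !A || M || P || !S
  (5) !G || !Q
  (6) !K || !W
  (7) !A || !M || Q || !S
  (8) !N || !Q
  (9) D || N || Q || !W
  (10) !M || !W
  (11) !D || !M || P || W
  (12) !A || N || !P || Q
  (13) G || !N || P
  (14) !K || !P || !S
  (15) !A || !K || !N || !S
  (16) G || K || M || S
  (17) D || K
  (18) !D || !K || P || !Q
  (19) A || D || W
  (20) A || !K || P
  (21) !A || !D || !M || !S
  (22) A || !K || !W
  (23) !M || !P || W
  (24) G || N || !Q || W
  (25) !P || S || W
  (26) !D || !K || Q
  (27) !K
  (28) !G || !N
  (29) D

M: False, G: True, S: True, P: True, W: False, N: False, Q: False, K: False, D: True, A: False

Unit clause (!K) forces K = False.
Unit clause (D) forces D = True.
Try M = True:
  (!M || !W) forces W = False.
  (!D || !M || P || W) forces P = True.
  clause (!M || !P || W) is falsified — backtrack.
So M = False.
Set G = True.
  then (!G || !Q) forces Q = False.
  then (!G || !N) forces N = False.
Set S = True.
Set P = True.
  then (!A || N || !P || Q) forces A = False.
Set W = False.
All clauses satisfied.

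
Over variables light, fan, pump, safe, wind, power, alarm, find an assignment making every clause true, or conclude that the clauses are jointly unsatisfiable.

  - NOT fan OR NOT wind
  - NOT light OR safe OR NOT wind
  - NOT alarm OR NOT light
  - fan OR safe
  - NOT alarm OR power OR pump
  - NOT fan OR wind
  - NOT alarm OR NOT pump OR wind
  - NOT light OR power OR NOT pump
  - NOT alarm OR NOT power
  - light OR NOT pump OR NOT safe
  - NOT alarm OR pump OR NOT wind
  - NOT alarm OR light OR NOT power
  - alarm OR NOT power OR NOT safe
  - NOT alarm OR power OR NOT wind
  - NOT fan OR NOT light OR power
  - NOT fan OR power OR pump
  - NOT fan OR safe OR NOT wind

light: True, fan: False, pump: False, safe: True, wind: True, power: False, alarm: False

Set light = True.
  then (NOT alarm OR NOT light) forces alarm = False.
Try fan = True:
  (NOT fan OR NOT wind) forces wind = False.
  clause (NOT fan OR wind) is falsified — backtrack.
So fan = False.
  then (fan OR safe) forces safe = True.
  then (alarm OR NOT power OR NOT safe) forces power = False.
  then (NOT light OR power OR NOT pump) forces pump = False.
Set wind = True.
All clauses satisfied.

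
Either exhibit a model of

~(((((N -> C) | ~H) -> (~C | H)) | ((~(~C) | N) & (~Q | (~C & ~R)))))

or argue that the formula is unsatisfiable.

C = True; R = False; H = False; N = False; Q = True

  ~(((((N -> C) | ~H) -> (~C | H)) | ((~(~C) | N) & (~Q | (~C & ~R))))) = True
    (((N -> C) | ~H) -> (~C | H)) | ((~(~C) | N) & (~Q | (~C & ~R))) = False
      ((N -> C) | ~H) -> (~C | H) = False
        (N -> C) | ~H = True
          N -> C = True
          ~H = True
        ~C | H = False
          ~C = False
      (~(~C) | N) & (~Q | (~C & ~R)) = False
        ~(~C) | N = True
          ~(~C) = True
            ~C = False
        ~Q | (~C & ~R) = False
          ~Q = False
          ~C & ~R = False
            ~C = False
            ~R = True
The formula evaluates to True.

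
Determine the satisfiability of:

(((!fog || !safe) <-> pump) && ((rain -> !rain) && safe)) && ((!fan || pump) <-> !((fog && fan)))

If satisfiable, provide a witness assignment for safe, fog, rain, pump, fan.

safe=T, fog=T, rain=F, pump=F, fan=F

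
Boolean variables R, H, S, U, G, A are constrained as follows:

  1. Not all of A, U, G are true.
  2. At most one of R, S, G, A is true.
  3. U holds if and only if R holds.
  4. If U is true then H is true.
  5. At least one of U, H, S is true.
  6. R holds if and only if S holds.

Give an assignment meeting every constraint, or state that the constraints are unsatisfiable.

R=F; H=T; S=F; U=F; G=T; A=F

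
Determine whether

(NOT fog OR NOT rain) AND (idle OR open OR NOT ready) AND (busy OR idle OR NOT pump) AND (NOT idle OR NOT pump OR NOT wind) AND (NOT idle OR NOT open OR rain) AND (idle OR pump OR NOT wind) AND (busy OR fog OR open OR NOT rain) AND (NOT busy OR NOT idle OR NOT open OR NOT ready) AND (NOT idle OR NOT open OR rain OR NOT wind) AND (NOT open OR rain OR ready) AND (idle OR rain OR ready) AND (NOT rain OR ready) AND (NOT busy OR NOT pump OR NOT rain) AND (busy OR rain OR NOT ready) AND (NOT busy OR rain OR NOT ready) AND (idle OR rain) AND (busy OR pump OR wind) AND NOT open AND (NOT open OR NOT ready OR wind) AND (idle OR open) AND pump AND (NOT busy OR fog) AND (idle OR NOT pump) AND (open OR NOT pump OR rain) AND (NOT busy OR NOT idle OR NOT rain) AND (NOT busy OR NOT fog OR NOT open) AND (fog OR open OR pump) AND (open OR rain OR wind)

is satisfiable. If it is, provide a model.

Unsatisfiable — no assignment works.

Case open = True:
  Clause (NOT open) is falsified — contradiction.
Case open = False:
  (idle OR open) forces idle = True.
  (pump) forces pump = True.
  (NOT idle OR NOT pump OR NOT wind) forces wind = False.
  (open OR NOT pump OR rain) forces rain = True.
  (NOT fog OR NOT rain) forces fog = False.
  (busy OR fog OR open OR NOT rain) forces busy = True.
  Clause (NOT busy OR NOT pump OR NOT rain) is falsified — contradiction.
Both cases fail, so the formula is unsatisfiable.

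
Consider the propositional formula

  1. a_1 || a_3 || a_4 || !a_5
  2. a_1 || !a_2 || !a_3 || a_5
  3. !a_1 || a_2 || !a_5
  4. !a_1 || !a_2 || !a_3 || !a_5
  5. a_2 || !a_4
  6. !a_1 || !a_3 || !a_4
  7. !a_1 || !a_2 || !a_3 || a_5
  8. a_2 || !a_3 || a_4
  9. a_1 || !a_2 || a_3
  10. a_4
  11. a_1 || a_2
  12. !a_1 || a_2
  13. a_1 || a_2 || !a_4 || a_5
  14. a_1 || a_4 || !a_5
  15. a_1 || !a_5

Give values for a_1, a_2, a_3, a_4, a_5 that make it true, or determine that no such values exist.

a_1 = True; a_2 = True; a_3 = False; a_4 = True; a_5 = True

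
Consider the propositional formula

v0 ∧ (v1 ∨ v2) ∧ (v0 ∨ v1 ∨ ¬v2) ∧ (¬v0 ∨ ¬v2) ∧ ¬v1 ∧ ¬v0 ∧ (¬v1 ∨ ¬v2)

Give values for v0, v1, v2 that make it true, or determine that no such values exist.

The formula is unsatisfiable.

Case v0 = True:
  Clause (¬v0) is falsified — contradiction.
Case v0 = False:
  Clause (v0) is falsified — contradiction.
Both cases fail, so the formula is unsatisfiable.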